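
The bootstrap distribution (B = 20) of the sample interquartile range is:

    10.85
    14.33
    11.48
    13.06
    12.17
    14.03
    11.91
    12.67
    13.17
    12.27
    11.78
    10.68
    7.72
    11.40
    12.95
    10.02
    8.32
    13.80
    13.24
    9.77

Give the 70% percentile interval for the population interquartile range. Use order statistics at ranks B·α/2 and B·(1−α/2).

(9.77, 13.24)

Sorted replicates: 7.72, 8.32, 9.77, 10.02, 10.68, 10.85, 11.40, 11.48, 11.78, 11.91, 12.17, 12.27, 12.67, 12.95, 13.06, 13.17, 13.24, 13.80, 14.03, 14.33
α = 0.30; lower rank = 20 × 0.150 = 3; upper rank = 20 × 0.850 = 17.
The 3rd smallest replicate is 9.77; the 17th is 13.24.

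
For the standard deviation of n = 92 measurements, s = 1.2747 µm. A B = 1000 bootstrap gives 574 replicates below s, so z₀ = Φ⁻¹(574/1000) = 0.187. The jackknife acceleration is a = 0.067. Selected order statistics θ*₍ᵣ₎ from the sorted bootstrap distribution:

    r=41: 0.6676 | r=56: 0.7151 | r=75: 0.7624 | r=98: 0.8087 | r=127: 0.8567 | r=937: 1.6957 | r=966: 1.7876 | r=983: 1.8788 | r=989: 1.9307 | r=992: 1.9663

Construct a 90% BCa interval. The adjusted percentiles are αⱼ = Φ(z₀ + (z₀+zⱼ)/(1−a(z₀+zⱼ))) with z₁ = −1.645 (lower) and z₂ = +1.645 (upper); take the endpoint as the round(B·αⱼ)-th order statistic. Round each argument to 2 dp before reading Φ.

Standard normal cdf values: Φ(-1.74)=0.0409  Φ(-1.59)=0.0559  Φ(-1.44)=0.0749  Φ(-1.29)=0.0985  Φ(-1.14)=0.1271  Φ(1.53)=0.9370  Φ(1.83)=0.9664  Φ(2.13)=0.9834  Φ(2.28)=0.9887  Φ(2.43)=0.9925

Lower: z₀ + z₁ = 0.187 + (-1.645) = -1.458; 1 − a(z₀+z₁) = 1 − (0.067)(-1.458) = 1.0977; argument = 0.187 + (-1.458)/1.0977 = -1.1412 → -1.14.
α₁ = Φ(-1.14) = 0.1271; rank = round(1000 × 0.1271) = 127; θ*₍127₎ = 0.8567.
Upper: z₀ + z₂ = 1.832; 1 − a(z₀+z₂) = 0.8773; argument = 2.2753 → 2.28; α₂ = 0.9887; rank = 989; θ*₍989₎ = 1.9307.

(0.8567, 1.9307)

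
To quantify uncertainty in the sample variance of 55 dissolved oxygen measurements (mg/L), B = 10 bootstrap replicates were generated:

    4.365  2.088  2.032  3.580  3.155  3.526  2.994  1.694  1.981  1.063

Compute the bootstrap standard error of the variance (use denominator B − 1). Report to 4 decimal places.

Bootstrap SE is the standard deviation of the 10 replicate variances.
Mean of replicates: (4.365 + 2.088 + 2.032 + 3.580 + 3.155 + 3.526 + 2.994 + 1.694 + 1.981 + 1.063) / 10 = 26.47800 / 10 = 2.64780
Sum of squared deviations: (+1.71720)² + (−0.55980)² + (−0.61580)² + (+0.93220)² + (+0.50720)² + (+0.87820)² + (+0.34620)² + (−0.95380)² + (−0.66680)² + (−1.58480)² = 9.52465
Variance = 9.52465 / 9 = 1.05829
SE* = √1.05829

SE* = 1.0287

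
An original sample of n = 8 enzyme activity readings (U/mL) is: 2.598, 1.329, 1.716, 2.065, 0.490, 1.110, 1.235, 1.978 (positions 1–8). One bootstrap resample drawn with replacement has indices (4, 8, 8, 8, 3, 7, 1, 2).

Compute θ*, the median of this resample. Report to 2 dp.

Resample values: 2.065, 1.978, 1.978, 1.978, 1.716, 1.235, 2.598, 1.329.
Sorted: 1.235, 1.329, 1.716, 1.978, 1.978, 1.978, 2.065, 2.598
Median = average of the two middle values = 1.98

θ* = 1.98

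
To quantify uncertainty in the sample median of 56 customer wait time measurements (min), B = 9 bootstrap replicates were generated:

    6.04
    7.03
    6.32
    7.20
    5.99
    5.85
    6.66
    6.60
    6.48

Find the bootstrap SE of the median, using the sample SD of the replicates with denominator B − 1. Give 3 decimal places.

SE* = 0.464

Bootstrap SE is the standard deviation of the 9 replicate medians.
Mean of replicates: (6.04 + 7.03 + 6.32 + 7.20 + 5.99 + 5.85 + 6.66 + 6.60 + 6.48) / 9 = 58.1700 / 9 = 6.4633
Sum of squared deviations: (−0.4233)² + (+0.5667)² + (−0.1433)² + (+0.7367)² + (−0.4733)² + (−0.6133)² + (+0.1967)² + (+0.1367)² + (+0.0167)² = 1.7214
Variance = 1.7214 / 8 = 0.2152
SE* = √0.2152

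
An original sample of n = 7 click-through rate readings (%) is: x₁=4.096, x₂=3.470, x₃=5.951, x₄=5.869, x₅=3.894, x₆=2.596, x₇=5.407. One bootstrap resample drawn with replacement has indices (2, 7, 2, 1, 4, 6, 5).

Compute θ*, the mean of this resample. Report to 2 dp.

θ* = 4.11

Resample values: 3.470, 5.407, 3.470, 4.096, 5.869, 2.596, 3.894.
Mean = (3.470 + 5.407 + 3.470 + 4.096 + 5.869 + 2.596 + 3.894) / 7 = 28.8020 / 7 = 4.11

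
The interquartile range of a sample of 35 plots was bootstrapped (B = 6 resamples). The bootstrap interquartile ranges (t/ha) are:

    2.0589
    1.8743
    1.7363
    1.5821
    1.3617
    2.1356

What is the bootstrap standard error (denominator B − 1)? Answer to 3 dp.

SE* = 0.293

Bootstrap SE is the standard deviation of the 6 replicate interquartile ranges.
Mean of replicates: (2.0589 + 1.8743 + 1.7363 + 1.5821 + 1.3617 + 2.1356) / 6 = 10.74890 / 6 = 1.79148
Sum of squared deviations: (+0.26742)² + (+0.08282)² + (−0.05518)² + (−0.20938)² + (−0.42978)² + (+0.34412)² = 0.42839
Variance = 0.42839 / 5 = 0.08568
SE* = √0.08568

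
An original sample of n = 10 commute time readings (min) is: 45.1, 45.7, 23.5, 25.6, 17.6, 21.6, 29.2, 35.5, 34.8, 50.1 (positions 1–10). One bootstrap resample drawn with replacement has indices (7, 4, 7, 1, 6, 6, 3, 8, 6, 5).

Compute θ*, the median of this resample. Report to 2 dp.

Resample values: 29.2, 25.6, 29.2, 45.1, 21.6, 21.6, 23.5, 35.5, 21.6, 17.6.
Sorted: 17.6, 21.6, 21.6, 21.6, 23.5, 25.6, 29.2, 29.2, 35.5, 45.1
Median = average of the two middle values = 24.55

θ* = 24.55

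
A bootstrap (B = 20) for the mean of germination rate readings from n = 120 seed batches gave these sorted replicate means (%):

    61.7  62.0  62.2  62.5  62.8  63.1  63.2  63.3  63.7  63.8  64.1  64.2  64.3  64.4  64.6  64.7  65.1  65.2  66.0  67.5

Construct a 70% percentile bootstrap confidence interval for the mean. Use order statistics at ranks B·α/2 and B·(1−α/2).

α = 0.30; lower rank = 20 × 0.150 = 3; upper rank = 20 × 0.850 = 17.
The 3rd smallest replicate is 62.2; the 17th is 65.1.

(62.2, 65.1)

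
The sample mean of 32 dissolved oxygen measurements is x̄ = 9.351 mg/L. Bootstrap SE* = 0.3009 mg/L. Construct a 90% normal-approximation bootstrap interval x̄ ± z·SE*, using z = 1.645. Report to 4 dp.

(8.8560, 9.8460)

Margin = 1.645 × 0.3009 = 0.49498
Interval: 9.351 ± 0.49498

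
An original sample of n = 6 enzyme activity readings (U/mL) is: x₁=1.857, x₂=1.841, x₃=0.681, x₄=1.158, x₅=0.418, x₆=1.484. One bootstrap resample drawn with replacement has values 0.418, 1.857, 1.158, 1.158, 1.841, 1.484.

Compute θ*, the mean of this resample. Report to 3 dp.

θ* = 1.319

Mean = (0.418 + 1.857 + 1.158 + 1.158 + 1.841 + 1.484) / 6 = 7.9160 / 6 = 1.319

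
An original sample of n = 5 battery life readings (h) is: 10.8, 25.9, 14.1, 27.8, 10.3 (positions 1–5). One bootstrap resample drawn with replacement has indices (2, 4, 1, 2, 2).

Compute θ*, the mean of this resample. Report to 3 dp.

Resample values: 25.9, 27.8, 10.8, 25.9, 25.9.
Mean = (25.9 + 27.8 + 10.8 + 25.9 + 25.9) / 5 = 116.30 / 5 = 23.260

θ* = 23.260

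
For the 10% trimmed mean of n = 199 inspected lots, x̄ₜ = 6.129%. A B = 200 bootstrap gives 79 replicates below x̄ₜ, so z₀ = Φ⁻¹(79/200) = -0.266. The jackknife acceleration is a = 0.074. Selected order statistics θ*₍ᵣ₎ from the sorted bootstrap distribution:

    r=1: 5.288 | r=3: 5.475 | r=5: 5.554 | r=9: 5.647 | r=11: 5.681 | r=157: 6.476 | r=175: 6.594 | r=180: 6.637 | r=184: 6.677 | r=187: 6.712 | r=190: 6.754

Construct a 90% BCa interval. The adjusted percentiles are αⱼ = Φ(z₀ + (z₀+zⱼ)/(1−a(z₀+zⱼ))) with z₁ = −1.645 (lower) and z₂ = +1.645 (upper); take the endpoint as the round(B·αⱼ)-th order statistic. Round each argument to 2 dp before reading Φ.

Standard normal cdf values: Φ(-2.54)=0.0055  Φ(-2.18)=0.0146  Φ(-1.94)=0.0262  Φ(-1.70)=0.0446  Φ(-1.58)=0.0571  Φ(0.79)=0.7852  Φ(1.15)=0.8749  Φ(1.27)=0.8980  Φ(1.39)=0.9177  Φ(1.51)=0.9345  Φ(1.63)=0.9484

(5.554, 6.637)

Lower: z₀ + z₁ = -0.266 + (-1.645) = -1.911; 1 − a(z₀+z₁) = 1 − (0.074)(-1.911) = 1.1414; argument = -0.266 + (-1.911)/1.1414 = -1.9402 → -1.94.
α₁ = Φ(-1.94) = 0.0262; rank = round(200 × 0.0262) = 5; θ*₍5₎ = 5.554.
Upper: z₀ + z₂ = 1.379; 1 − a(z₀+z₂) = 0.8980; argument = 1.2697 → 1.27; α₂ = 0.8980; rank = 180; θ*₍180₎ = 6.637.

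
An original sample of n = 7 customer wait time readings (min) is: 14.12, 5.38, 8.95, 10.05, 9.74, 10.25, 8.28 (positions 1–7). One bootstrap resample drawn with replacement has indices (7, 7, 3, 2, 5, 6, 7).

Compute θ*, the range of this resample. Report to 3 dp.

Resample values: 8.28, 8.28, 8.95, 5.38, 9.74, 10.25, 8.28.
Range = 10.25 − 5.38 = 4.870

θ* = 4.870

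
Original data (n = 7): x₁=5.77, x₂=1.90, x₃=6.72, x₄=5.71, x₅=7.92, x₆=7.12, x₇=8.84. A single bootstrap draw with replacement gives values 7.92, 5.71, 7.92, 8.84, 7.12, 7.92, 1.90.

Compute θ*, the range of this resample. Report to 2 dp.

Range = 8.84 − 1.90 = 6.94

θ* = 6.94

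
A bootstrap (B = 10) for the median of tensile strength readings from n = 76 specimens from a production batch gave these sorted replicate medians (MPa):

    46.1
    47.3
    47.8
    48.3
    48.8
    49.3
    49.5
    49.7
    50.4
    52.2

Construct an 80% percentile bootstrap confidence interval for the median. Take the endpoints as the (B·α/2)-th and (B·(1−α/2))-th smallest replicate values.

(46.1, 50.4)

α = 0.20; lower rank = 10 × 0.100 = 1; upper rank = 10 × 0.900 = 9.
The 1st smallest replicate is 46.1; the 9th is 50.4.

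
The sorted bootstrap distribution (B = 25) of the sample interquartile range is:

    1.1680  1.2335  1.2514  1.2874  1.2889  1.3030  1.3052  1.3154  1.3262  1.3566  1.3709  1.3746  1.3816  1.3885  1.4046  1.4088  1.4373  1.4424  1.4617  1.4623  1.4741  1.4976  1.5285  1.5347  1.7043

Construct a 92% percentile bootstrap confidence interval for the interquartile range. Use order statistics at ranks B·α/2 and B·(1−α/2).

(1.1680, 1.5347)

α = 0.08; lower rank = 25 × 0.040 = 1; upper rank = 25 × 0.960 = 24.
The 1st smallest replicate is 1.1680; the 24th is 1.5347.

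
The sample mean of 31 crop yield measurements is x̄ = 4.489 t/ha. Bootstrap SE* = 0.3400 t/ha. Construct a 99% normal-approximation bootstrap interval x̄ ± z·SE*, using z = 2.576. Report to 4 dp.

(3.6132, 5.3648)

Margin = 2.576 × 0.3400 = 0.87584
Interval: 4.489 ± 0.87584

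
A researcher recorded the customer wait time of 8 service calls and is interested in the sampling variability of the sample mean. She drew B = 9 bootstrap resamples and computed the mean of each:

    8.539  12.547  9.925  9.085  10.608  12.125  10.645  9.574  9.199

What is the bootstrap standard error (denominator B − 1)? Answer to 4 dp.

Bootstrap SE is the standard deviation of the 9 replicate means.
Mean of replicates: (8.539 + 12.547 + 9.925 + 9.085 + 10.608 + 12.125 + 10.645 + 9.574 + 9.199) / 9 = 92.24700 / 9 = 10.24967
Sum of squared deviations: (−1.71067)² + (+2.29733)² + (−0.32467)² + (−1.16467)² + (+0.35833)² + (+1.87533)² + (+0.39533)² + (−0.67567)² + (−1.05067)² = 15.02797
Variance = 15.02797 / 8 = 1.87850
SE* = √1.87850

SE* = 1.3706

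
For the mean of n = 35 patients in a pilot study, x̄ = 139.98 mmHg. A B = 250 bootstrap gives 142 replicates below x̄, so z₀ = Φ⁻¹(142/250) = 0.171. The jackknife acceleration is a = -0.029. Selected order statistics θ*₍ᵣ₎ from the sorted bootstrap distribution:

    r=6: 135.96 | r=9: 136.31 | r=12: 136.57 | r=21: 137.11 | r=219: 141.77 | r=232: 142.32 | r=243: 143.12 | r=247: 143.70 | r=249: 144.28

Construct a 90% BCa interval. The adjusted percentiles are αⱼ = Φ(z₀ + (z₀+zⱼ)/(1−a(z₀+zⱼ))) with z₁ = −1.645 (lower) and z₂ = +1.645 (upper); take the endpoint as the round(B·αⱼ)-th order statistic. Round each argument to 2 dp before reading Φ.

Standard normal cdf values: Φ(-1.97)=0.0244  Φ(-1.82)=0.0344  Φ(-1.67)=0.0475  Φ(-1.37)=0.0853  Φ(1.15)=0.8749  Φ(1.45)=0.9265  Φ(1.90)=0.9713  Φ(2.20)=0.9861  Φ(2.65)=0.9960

(137.11, 143.12)

Lower: z₀ + z₁ = 0.171 + (-1.645) = -1.474; 1 − a(z₀+z₁) = 1 − (-0.029)(-1.474) = 0.9573; argument = 0.171 + (-1.474)/0.9573 = -1.3688 → -1.37.
α₁ = Φ(-1.37) = 0.0853; rank = round(250 × 0.0853) = 21; θ*₍21₎ = 137.11.
Upper: z₀ + z₂ = 1.816; 1 − a(z₀+z₂) = 1.0527; argument = 1.8961 → 1.90; α₂ = 0.9713; rank = 243; θ*₍243₎ = 143.12.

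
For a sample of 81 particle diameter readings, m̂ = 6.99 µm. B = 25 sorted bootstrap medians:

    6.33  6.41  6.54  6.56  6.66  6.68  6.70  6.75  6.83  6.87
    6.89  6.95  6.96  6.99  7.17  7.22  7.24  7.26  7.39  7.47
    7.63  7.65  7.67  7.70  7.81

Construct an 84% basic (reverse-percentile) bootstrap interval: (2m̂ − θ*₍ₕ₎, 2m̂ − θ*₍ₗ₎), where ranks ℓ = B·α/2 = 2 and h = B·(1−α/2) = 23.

(6.31, 7.57)

Percentile endpoints at ranks 2 and 23: θ*₍2₎ = 6.41, θ*₍23₎ = 7.67.
Basic interval reflects these around m̂:
  lower = 2 × 6.99 − 7.67 = 6.31
  upper = 2 × 6.99 − 6.41 = 7.57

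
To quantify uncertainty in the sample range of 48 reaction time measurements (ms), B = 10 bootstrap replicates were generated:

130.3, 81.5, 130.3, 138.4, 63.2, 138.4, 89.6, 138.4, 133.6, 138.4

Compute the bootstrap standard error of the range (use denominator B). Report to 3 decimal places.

SE* = 27.115

Bootstrap SE is the standard deviation of the 10 replicate ranges.
Mean of replicates: (130.3 + 81.5 + 130.3 + 138.4 + 63.2 + 138.4 + 89.6 + 138.4 + 133.6 + 138.4) / 10 = 1182.1000 / 10 = 118.2100
Sum of squared deviations: (+12.0900)² + (−36.7100)² + (+12.0900)² + (+20.1900)² + (−55.0100)² + (+20.1900)² + (−28.6100)² + (+20.1900)² + (+15.3900)² + (+20.1900)² = 7351.9890
Variance = 7351.9890 / 10 = 735.1989
SE* = √735.1989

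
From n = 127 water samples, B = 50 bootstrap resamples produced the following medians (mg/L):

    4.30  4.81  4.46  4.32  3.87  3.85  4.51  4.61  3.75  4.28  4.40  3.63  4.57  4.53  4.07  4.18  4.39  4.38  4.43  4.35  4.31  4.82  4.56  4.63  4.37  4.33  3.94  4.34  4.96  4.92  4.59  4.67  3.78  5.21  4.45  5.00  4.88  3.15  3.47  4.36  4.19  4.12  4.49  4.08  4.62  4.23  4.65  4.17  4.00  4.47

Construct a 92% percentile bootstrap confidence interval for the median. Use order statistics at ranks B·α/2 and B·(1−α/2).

(3.47, 4.96)

Sorted replicates: 3.15, 3.47, 3.63, 3.75, 3.78, 3.85, 3.87, 3.94, 4.00, 4.07, 4.08, 4.12, 4.17, 4.18, 4.19, 4.23, 4.28, 4.30, 4.31, 4.32, 4.33, 4.34, 4.35, 4.36, 4.37, 4.38, 4.39, 4.40, 4.43, 4.45, 4.46, 4.47, 4.49, 4.51, 4.53, 4.56, 4.57, 4.59, 4.61, 4.62, 4.63, 4.65, 4.67, 4.81, 4.82, 4.88, 4.92, 4.96, 5.00, 5.21
α = 0.08; lower rank = 50 × 0.040 = 2; upper rank = 50 × 0.960 = 48.
The 2nd smallest replicate is 3.47; the 48th is 4.96.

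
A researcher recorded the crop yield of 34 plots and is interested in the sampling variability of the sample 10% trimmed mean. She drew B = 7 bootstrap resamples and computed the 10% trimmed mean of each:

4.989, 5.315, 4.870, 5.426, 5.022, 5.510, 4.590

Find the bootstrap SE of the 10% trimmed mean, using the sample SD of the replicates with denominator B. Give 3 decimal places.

SE* = 0.305

Bootstrap SE is the standard deviation of the 7 replicate 10% trimmed means.
Mean of replicates: (4.989 + 5.315 + 4.870 + 5.426 + 5.022 + 5.510 + 4.590) / 7 = 35.7220 / 7 = 5.1031
Sum of squared deviations: (−0.1141)² + (+0.2119)² + (−0.2331)² + (+0.3229)² + (−0.0811)² + (+0.4069)² + (−0.5131)² = 0.6519
Variance = 0.6519 / 7 = 0.0931
SE* = √0.0931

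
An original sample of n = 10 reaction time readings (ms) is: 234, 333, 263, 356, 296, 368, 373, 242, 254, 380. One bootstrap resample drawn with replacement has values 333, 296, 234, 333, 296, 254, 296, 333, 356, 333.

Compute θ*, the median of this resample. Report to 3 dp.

Sorted: 234, 254, 296, 296, 296, 333, 333, 333, 333, 356
Median = average of the two middle values = 314.500

θ* = 314.500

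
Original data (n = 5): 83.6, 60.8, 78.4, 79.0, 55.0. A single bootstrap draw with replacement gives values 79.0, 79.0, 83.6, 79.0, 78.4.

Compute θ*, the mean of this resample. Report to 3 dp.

Mean = (79.0 + 79.0 + 83.6 + 79.0 + 78.4) / 5 = 399.00 / 5 = 79.800

θ* = 79.800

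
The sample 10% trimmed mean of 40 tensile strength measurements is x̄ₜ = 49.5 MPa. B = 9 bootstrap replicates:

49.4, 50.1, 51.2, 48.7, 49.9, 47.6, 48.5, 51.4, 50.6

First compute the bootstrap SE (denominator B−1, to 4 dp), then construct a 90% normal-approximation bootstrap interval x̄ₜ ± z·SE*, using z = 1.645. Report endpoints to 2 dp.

(47.40, 51.60)

Mean of replicates = 49.7111; sum of squared deviations = 13.0889; SE* = √(13.0889/8) = 1.2791
Margin = 1.645 × 1.2791 = 2.104
Interval: 49.5 ± 2.104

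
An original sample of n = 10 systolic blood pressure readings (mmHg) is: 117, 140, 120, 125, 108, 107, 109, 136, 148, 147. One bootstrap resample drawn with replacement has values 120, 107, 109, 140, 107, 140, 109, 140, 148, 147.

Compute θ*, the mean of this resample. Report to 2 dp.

θ* = 126.70

Mean = (120 + 107 + 109 + 140 + 107 + 140 + 109 + 140 + 148 + 147) / 10 = 1267.0 / 10 = 126.70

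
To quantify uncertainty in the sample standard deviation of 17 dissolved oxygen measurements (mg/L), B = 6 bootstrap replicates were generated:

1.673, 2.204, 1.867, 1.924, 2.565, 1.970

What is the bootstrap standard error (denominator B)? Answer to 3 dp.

Bootstrap SE is the standard deviation of the 6 replicate standard deviations.
Mean of replicates: (1.673 + 2.204 + 1.867 + 1.924 + 2.565 + 1.970) / 6 = 12.2030 / 6 = 2.0338
Sum of squared deviations: (−0.3608)² + (+0.1702)² + (−0.1668)² + (−0.1098)² + (+0.5312)² + (−0.0638)² = 0.4853
Variance = 0.4853 / 6 = 0.0809
SE* = √0.0809

SE* = 0.284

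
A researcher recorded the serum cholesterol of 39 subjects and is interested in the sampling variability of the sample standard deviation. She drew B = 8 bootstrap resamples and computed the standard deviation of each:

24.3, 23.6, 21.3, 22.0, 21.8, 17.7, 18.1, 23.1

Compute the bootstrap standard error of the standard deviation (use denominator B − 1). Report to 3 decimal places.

SE* = 2.426

Bootstrap SE is the standard deviation of the 8 replicate standard deviations.
Mean of replicates: (24.3 + 23.6 + 21.3 + 22.0 + 21.8 + 17.7 + 18.1 + 23.1) / 8 = 171.9000 / 8 = 21.4875
Sum of squared deviations: (+2.8125)² + (+2.1125)² + (−0.1875)² + (+0.5125)² + (+0.3125)² + (−3.7875)² + (−3.3875)² + (+1.6125)² = 41.1888
Variance = 41.1888 / 7 = 5.8841
SE* = √5.8841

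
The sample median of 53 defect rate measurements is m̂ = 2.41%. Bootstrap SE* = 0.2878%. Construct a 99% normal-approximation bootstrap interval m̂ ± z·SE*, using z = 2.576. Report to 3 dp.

(1.669, 3.151)

Margin = 2.576 × 0.2878 = 0.7414
Interval: 2.41 ± 0.7414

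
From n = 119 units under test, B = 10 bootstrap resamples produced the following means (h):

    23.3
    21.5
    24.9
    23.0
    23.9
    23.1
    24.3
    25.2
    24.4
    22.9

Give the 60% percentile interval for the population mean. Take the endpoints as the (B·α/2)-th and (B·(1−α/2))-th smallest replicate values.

(22.9, 24.4)

Sorted replicates: 21.5, 22.9, 23.0, 23.1, 23.3, 23.9, 24.3, 24.4, 24.9, 25.2
α = 0.40; lower rank = 10 × 0.200 = 2; upper rank = 10 × 0.800 = 8.
The 2nd smallest replicate is 22.9; the 8th is 24.4.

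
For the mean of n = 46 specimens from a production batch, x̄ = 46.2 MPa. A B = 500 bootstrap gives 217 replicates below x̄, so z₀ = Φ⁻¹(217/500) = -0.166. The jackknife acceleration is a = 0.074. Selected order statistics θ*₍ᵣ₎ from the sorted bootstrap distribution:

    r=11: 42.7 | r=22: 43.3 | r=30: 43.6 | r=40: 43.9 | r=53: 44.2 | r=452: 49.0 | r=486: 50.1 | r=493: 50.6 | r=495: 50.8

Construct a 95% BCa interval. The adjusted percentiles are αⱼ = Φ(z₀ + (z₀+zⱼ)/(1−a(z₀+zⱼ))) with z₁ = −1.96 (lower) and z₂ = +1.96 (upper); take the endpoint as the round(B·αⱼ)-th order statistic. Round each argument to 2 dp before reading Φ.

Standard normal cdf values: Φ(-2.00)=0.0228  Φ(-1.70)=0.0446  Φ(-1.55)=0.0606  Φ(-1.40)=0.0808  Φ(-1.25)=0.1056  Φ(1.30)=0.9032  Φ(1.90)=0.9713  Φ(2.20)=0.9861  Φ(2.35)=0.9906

(42.7, 50.1)

Lower: z₀ + z₁ = -0.166 + (-1.960) = -2.126; 1 − a(z₀+z₁) = 1 − (0.074)(-2.126) = 1.1573; argument = -0.166 + (-2.126)/1.1573 = -2.0030 → -2.00.
α₁ = Φ(-2.00) = 0.0228; rank = round(500 × 0.0228) = 11; θ*₍11₎ = 42.7.
Upper: z₀ + z₂ = 1.794; 1 − a(z₀+z₂) = 0.8672; argument = 1.9026 → 1.90; α₂ = 0.9713; rank = 486; θ*₍486₎ = 50.1.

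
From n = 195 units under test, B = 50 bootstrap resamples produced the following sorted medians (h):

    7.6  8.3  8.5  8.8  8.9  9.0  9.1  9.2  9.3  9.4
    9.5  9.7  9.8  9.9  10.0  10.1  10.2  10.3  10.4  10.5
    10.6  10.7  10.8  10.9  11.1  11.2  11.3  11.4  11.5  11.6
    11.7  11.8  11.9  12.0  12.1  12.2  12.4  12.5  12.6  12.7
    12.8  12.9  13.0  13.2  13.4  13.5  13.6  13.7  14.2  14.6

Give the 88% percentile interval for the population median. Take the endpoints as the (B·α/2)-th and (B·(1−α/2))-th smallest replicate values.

α = 0.12; lower rank = 50 × 0.060 = 3; upper rank = 50 × 0.940 = 47.
The 3rd smallest replicate is 8.5; the 47th is 13.6.

(8.5, 13.6)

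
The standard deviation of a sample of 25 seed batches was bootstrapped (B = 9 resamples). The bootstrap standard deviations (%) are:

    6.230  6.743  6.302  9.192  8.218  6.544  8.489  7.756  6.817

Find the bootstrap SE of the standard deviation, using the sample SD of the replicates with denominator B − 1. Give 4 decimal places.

SE* = 1.0759

Bootstrap SE is the standard deviation of the 9 replicate standard deviations.
Mean of replicates: (6.230 + 6.743 + 6.302 + 9.192 + 8.218 + 6.544 + 8.489 + 7.756 + 6.817) / 9 = 66.29100 / 9 = 7.36567
Sum of squared deviations: (−1.13567)² + (−0.62267)² + (−1.06367)² + (+1.82633)² + (+0.85233)² + (−0.82167)² + (+1.12333)² + (+0.39033)² + (−0.54867)² = 9.26121
Variance = 9.26121 / 8 = 1.15765
SE* = √1.15765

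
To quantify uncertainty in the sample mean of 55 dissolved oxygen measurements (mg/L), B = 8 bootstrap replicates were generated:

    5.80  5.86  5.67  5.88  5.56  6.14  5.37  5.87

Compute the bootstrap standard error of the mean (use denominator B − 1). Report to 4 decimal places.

SE* = 0.2336

Bootstrap SE is the standard deviation of the 8 replicate means.
Mean of replicates: (5.80 + 5.86 + 5.67 + 5.88 + 5.56 + 6.14 + 5.37 + 5.87) / 8 = 46.15000 / 8 = 5.76875
Sum of squared deviations: (+0.03125)² + (+0.09125)² + (−0.09875)² + (+0.11125)² + (−0.20875)² + (+0.37125)² + (−0.39875)² + (+0.10125)² = 0.38209
Variance = 0.38209 / 7 = 0.05458
SE* = √0.05458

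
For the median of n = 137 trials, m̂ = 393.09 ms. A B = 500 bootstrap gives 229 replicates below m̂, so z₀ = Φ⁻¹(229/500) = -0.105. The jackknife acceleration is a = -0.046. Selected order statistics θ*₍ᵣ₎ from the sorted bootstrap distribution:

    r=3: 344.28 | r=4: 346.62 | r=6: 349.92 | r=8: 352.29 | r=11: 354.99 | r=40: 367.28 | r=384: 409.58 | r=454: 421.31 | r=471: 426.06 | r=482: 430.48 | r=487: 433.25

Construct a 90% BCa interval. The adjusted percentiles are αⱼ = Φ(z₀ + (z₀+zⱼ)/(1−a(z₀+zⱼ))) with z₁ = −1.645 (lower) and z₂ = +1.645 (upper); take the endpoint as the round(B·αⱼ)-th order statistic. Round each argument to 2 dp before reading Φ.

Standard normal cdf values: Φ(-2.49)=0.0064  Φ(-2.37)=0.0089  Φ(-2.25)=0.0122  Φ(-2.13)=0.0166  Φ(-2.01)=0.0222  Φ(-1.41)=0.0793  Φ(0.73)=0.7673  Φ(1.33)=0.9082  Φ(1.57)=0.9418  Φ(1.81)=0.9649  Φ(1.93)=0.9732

(354.99, 421.31)

Lower: z₀ + z₁ = -0.105 + (-1.645) = -1.750; 1 − a(z₀+z₁) = 1 − (-0.046)(-1.750) = 0.9195; argument = -0.105 + (-1.750)/0.9195 = -2.0082 → -2.01.
α₁ = Φ(-2.01) = 0.0222; rank = round(500 × 0.0222) = 11; θ*₍11₎ = 354.99.
Upper: z₀ + z₂ = 1.540; 1 − a(z₀+z₂) = 1.0708; argument = 1.3331 → 1.33; α₂ = 0.9082; rank = 454; θ*₍454₎ = 421.31.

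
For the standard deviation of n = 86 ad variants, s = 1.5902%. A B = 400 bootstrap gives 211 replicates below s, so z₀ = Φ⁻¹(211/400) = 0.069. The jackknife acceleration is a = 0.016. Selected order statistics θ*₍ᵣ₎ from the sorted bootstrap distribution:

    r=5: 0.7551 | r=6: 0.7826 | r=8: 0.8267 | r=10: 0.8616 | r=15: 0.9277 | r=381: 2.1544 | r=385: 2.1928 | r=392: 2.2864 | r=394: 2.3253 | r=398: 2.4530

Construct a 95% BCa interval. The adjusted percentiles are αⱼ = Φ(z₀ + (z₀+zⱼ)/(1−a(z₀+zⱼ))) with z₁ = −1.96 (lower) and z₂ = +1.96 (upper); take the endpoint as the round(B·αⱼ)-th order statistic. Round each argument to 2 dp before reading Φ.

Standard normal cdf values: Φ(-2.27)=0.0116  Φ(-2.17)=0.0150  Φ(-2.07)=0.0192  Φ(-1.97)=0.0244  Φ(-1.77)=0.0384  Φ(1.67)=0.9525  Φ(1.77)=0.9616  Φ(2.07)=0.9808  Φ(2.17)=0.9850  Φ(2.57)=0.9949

Lower: z₀ + z₁ = 0.069 + (-1.960) = -1.891; 1 − a(z₀+z₁) = 1 − (0.016)(-1.891) = 1.0303; argument = 0.069 + (-1.891)/1.0303 = -1.7665 → -1.77.
α₁ = Φ(-1.77) = 0.0384; rank = round(400 × 0.0384) = 15; θ*₍15₎ = 0.9277.
Upper: z₀ + z₂ = 2.029; 1 − a(z₀+z₂) = 0.9675; argument = 2.1661 → 2.17; α₂ = 0.9850; rank = 394; θ*₍394₎ = 2.3253.

(0.9277, 2.3253)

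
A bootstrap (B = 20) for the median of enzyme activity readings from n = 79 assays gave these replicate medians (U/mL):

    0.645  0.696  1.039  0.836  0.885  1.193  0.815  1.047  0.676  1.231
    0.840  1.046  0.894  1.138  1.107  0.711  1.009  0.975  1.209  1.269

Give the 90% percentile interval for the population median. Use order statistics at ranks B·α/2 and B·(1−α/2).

Sorted replicates: 0.645, 0.676, 0.696, 0.711, 0.815, 0.836, 0.840, 0.885, 0.894, 0.975, 1.009, 1.039, 1.046, 1.047, 1.107, 1.138, 1.193, 1.209, 1.231, 1.269
α = 0.10; lower rank = 20 × 0.050 = 1; upper rank = 20 × 0.950 = 19.
The 1st smallest replicate is 0.645; the 19th is 1.231.

(0.645, 1.231)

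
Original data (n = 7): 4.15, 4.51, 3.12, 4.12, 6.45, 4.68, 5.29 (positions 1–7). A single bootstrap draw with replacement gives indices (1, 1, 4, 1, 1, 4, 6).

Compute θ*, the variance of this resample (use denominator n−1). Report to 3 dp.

Resample values: 4.15, 4.15, 4.12, 4.15, 4.15, 4.12, 4.68.
Mean = 4.2171; sum of squared deviations = 0.2511
s² = 0.2511 / 6 = 0.0419

θ* = 0.042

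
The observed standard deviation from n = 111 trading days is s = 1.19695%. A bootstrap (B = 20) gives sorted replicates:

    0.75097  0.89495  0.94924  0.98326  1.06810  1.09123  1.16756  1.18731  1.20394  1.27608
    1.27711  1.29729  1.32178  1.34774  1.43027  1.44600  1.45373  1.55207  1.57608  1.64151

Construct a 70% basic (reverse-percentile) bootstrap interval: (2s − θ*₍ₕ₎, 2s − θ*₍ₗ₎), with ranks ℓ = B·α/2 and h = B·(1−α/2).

Percentile endpoints at ranks 3 and 17: θ*₍3₎ = 0.94924, θ*₍17₎ = 1.45373.
Basic interval reflects these around s:
  lower = 2 × 1.19695 − 1.45373 = 0.94017
  upper = 2 × 1.19695 − 0.94924 = 1.44466

(0.94017, 1.44466)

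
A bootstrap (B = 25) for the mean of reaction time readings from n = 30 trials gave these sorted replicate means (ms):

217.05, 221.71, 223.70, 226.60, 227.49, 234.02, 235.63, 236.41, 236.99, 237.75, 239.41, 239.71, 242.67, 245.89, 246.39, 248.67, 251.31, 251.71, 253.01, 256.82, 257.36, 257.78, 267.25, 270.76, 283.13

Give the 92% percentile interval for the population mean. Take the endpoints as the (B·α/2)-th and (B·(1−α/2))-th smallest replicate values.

(217.05, 270.76)

α = 0.08; lower rank = 25 × 0.040 = 1; upper rank = 25 × 0.960 = 24.
The 1st smallest replicate is 217.05; the 24th is 270.76.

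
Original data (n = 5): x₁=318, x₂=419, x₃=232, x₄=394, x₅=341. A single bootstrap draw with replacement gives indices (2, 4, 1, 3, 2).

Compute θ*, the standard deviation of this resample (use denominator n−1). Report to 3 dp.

Resample values: 419, 394, 318, 232, 419.
Mean = 356.4000; sum of squared deviations = 26201.2000
s² = 26201.2000 / 4 = 6550.3000
s = √6550.3000 = 80.934

θ* = 80.934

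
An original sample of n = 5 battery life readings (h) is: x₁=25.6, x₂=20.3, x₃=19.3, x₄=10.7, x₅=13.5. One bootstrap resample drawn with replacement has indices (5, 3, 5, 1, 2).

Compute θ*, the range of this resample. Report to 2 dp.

Resample values: 13.5, 19.3, 13.5, 25.6, 20.3.
Range = 25.6 − 13.5 = 12.10

θ* = 12.10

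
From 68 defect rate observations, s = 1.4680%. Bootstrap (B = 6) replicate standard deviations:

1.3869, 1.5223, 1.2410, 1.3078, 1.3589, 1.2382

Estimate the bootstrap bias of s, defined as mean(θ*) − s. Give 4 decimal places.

bias = −0.1255

mean(θ*) = (1.3869 + 1.5223 + 1.2410 + 1.3078 + 1.3589 + 1.2382) / 6 = 1.34252
bias = 1.34252 − 1.4680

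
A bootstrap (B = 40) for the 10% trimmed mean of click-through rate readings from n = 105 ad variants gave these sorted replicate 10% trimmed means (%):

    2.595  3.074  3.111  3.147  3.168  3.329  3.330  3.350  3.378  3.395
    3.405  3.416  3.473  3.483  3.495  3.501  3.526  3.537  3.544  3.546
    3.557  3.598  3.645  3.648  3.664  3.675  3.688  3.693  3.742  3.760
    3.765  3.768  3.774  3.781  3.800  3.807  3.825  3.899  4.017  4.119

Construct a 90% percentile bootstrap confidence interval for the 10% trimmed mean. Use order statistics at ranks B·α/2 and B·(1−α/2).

(3.074, 3.899)

α = 0.10; lower rank = 40 × 0.050 = 2; upper rank = 40 × 0.950 = 38.
The 2nd smallest replicate is 3.074; the 38th is 3.899.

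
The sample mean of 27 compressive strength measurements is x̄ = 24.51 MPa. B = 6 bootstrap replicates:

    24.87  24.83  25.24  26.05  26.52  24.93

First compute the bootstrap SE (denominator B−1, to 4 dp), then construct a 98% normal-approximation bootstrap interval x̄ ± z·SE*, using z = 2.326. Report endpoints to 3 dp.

Mean of replicates = 25.4067; sum of squared deviations = 2.5289; SE* = √(2.5289/5) = 0.7112
Margin = 2.326 × 0.7112 = 1.6543
Interval: 24.51 ± 1.6543

(22.856, 26.164)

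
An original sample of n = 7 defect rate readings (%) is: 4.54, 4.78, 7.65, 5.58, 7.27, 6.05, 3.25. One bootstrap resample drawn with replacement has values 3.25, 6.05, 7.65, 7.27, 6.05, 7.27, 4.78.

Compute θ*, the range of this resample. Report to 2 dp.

θ* = 4.40

Range = 7.65 − 3.25 = 4.40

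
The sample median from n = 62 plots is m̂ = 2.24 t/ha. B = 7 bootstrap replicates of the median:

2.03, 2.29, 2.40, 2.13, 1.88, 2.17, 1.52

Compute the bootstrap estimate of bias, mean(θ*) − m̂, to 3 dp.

bias = −0.180

mean(θ*) = (2.03 + 2.29 + 2.40 + 2.13 + 1.88 + 2.17 + 1.52) / 7 = 2.0600
bias = 2.0600 − 2.24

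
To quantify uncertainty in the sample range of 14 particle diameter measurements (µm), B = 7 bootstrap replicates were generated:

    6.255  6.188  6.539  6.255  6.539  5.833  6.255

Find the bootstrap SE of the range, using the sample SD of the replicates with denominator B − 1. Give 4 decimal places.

SE* = 0.2391

Bootstrap SE is the standard deviation of the 7 replicate ranges.
Mean of replicates: (6.255 + 6.188 + 6.539 + 6.255 + 6.539 + 5.833 + 6.255) / 7 = 43.86400 / 7 = 6.26629
Sum of squared deviations: (−0.01129)² + (−0.07829)² + (+0.27271)² + (−0.01129)² + (+0.27271)² + (−0.43329)² + (−0.01129)² = 0.34299
Variance = 0.34299 / 6 = 0.05717
SE* = √0.05717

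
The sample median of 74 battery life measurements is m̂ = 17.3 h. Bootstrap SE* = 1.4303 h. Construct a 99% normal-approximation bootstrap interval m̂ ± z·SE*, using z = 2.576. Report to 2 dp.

Margin = 2.576 × 1.4303 = 3.684
Interval: 17.3 ± 3.684

(13.62, 20.98)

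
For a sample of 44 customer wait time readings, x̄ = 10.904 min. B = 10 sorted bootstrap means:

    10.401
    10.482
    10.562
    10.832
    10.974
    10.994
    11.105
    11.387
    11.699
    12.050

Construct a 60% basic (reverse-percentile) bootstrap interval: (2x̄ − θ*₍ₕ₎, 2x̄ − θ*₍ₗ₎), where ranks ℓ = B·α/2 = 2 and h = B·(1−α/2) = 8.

(10.421, 11.326)

Percentile endpoints at ranks 2 and 8: θ*₍2₎ = 10.482, θ*₍8₎ = 11.387.
Basic interval reflects these around x̄:
  lower = 2 × 10.904 − 11.387 = 10.421
  upper = 2 × 10.904 − 10.482 = 11.326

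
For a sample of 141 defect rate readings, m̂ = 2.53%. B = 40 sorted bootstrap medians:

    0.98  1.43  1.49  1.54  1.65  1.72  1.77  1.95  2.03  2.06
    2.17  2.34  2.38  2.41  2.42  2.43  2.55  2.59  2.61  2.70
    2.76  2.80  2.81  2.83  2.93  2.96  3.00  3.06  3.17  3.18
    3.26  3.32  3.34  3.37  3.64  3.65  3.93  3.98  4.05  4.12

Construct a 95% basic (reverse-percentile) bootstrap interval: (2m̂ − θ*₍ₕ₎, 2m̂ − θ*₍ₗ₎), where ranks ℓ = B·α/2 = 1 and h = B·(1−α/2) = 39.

(1.01, 4.08)

Percentile endpoints at ranks 1 and 39: θ*₍1₎ = 0.98, θ*₍39₎ = 4.05.
Basic interval reflects these around m̂:
  lower = 2 × 2.53 − 4.05 = 1.01
  upper = 2 × 2.53 − 0.98 = 4.08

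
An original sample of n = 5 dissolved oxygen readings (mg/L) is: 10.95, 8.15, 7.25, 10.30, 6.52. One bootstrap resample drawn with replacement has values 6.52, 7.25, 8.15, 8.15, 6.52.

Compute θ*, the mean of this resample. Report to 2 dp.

Mean = (6.52 + 7.25 + 8.15 + 8.15 + 6.52) / 5 = 36.590 / 5 = 7.32

θ* = 7.32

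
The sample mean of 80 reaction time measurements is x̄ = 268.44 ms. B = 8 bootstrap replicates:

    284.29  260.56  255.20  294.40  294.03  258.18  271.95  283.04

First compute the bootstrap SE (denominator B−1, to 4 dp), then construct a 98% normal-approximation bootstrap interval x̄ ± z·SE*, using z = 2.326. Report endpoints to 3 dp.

Mean of replicates = 275.2063; sum of squared deviations = 1781.8748; SE* = √(1781.8748/7) = 15.9547
Margin = 2.326 × 15.9547 = 37.1106
Interval: 268.44 ± 37.1106

(231.329, 305.551)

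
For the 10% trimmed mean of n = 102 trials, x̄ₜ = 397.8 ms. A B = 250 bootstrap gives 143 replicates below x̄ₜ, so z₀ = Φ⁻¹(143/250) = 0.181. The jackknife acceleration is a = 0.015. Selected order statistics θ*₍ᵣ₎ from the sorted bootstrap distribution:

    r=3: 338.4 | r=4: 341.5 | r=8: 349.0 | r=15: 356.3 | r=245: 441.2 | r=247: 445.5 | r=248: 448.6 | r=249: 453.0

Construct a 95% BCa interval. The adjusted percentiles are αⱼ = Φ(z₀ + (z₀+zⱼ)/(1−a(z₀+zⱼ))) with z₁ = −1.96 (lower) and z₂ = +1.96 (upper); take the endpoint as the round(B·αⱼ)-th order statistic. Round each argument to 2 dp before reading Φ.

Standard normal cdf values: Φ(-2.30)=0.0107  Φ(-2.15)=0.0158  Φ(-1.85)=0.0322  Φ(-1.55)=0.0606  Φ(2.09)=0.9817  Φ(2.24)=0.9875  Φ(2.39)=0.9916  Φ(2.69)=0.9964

(356.3, 448.6)

Lower: z₀ + z₁ = 0.181 + (-1.960) = -1.779; 1 − a(z₀+z₁) = 1 − (0.015)(-1.779) = 1.0267; argument = 0.181 + (-1.779)/1.0267 = -1.5518 → -1.55.
α₁ = Φ(-1.55) = 0.0606; rank = round(250 × 0.0606) = 15; θ*₍15₎ = 356.3.
Upper: z₀ + z₂ = 2.141; 1 − a(z₀+z₂) = 0.9679; argument = 2.3930 → 2.39; α₂ = 0.9916; rank = 248; θ*₍248₎ = 448.6.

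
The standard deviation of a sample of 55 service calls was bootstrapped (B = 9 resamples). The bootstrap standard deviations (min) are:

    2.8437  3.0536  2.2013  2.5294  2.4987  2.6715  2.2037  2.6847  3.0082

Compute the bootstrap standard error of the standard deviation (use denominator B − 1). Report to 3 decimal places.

Bootstrap SE is the standard deviation of the 9 replicate standard deviations.
Mean of replicates: (2.8437 + 3.0536 + 2.2013 + 2.5294 + 2.4987 + 2.6715 + 2.2037 + 2.6847 + 3.0082) / 9 = 23.69480 / 9 = 2.63276
Sum of squared deviations: (+0.21094)² + (+0.42084)² + (−0.43146)² + (−0.10336)² + (−0.13406)² + (+0.03874)² + (−0.42906)² + (+0.05194)² + (+0.37544)² = 0.76566
Variance = 0.76566 / 8 = 0.09571
SE* = √0.09571

SE* = 0.309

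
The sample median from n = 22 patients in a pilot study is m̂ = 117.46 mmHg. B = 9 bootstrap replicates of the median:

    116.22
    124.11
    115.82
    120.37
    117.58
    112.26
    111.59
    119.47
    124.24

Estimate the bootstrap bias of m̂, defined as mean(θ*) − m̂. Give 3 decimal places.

bias = +0.502

mean(θ*) = (116.22 + 124.11 + 115.82 + 120.37 + 117.58 + 112.26 + 111.59 + 119.47 + 124.24) / 9 = 117.9622
bias = 117.9622 − 117.46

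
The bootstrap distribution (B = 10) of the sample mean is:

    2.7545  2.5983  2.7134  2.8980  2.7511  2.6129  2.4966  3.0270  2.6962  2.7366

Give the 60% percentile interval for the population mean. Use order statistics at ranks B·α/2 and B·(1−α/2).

(2.5983, 2.7545)

Sorted replicates: 2.4966, 2.5983, 2.6129, 2.6962, 2.7134, 2.7366, 2.7511, 2.7545, 2.8980, 3.0270
α = 0.40; lower rank = 10 × 0.200 = 2; upper rank = 10 × 0.800 = 8.
The 2nd smallest replicate is 2.5983; the 8th is 2.7545.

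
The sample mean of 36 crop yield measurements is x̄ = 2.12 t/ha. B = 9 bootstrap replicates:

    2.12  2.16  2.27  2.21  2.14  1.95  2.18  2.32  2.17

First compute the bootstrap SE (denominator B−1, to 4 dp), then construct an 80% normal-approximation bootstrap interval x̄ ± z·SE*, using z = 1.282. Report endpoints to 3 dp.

(1.987, 2.253)

Mean of replicates = 2.1689; sum of squared deviations = 0.0861; SE* = √(0.0861/8) = 0.1037
Margin = 1.282 × 0.1037 = 0.1329
Interval: 2.12 ± 0.1329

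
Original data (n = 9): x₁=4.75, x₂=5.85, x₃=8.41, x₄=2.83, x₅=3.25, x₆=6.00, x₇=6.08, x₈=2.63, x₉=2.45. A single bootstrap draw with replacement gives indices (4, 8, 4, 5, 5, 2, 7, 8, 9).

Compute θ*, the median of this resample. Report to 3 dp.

θ* = 2.830

Resample values: 2.83, 2.63, 2.83, 3.25, 3.25, 5.85, 6.08, 2.63, 2.45.
Sorted: 2.45, 2.63, 2.63, 2.83, 2.83, 3.25, 3.25, 5.85, 6.08
Median = middle value = 2.830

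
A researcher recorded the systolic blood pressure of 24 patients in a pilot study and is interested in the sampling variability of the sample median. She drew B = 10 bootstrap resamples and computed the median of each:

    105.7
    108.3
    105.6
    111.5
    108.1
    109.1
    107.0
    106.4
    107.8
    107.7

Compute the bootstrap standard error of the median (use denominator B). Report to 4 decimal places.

Bootstrap SE is the standard deviation of the 10 replicate medians.
Mean of replicates: (105.7 + 108.3 + 105.6 + 111.5 + 108.1 + 109.1 + 107.0 + 106.4 + 107.8 + 107.7) / 10 = 1077.20000 / 10 = 107.72000
Sum of squared deviations: (−2.02000)² + (+0.58000)² + (−2.12000)² + (+3.78000)² + (+0.38000)² + (+1.38000)² + (−0.72000)² + (−1.32000)² + (+0.08000)² + (−0.02000)² = 27.51600
Variance = 27.51600 / 10 = 2.75160
SE* = √2.75160

SE* = 1.6588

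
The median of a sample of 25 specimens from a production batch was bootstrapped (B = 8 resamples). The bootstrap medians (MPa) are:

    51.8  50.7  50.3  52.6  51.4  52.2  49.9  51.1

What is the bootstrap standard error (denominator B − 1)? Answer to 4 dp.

SE* = 0.9335

Bootstrap SE is the standard deviation of the 8 replicate medians.
Mean of replicates: (51.8 + 50.7 + 50.3 + 52.6 + 51.4 + 52.2 + 49.9 + 51.1) / 8 = 410.00000 / 8 = 51.25000
Sum of squared deviations: (+0.55000)² + (−0.55000)² + (−0.95000)² + (+1.35000)² + (+0.15000)² + (+0.95000)² + (−1.35000)² + (−0.15000)² = 6.10000
Variance = 6.10000 / 7 = 0.87143
SE* = √0.87143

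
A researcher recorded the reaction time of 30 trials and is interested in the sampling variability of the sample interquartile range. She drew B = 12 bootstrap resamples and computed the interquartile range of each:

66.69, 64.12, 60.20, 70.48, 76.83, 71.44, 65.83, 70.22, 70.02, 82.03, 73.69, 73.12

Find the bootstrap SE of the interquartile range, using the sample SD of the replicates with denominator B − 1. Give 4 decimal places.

SE* = 5.8326

Bootstrap SE is the standard deviation of the 12 replicate interquartile ranges.
Mean of replicates: (66.69 + 64.12 + 60.20 + 70.48 + 76.83 + 71.44 + 65.83 + 70.22 + 70.02 + 82.03 + 73.69 + 73.12) / 12 = 844.67000 / 12 = 70.38917
Sum of squared deviations: (−3.69917)² + (−6.26917)² + (−10.18917)² + (+0.09083)² + (+6.44083)² + (+1.05083)² + (−4.55917)² + (−0.16917)² + (−0.36917)² + (+11.64083)² + (+3.30083)² + (+2.73083)² = 374.21509
Variance = 374.21509 / 11 = 34.01955
SE* = √34.01955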